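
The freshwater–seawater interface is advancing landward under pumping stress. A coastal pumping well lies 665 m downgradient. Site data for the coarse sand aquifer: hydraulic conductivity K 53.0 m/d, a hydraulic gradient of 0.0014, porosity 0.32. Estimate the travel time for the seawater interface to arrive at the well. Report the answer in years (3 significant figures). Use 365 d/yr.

Specific discharge q = 53.0 × 0.0014 = 0.07420 m/d
v_s = q/n_e = 0.07420/0.32 = 0.2319 m/d
t = L / v = 665 / 0.2319 = 2868 d
   = 2868 / 365 = 7.86 yr

7.86 years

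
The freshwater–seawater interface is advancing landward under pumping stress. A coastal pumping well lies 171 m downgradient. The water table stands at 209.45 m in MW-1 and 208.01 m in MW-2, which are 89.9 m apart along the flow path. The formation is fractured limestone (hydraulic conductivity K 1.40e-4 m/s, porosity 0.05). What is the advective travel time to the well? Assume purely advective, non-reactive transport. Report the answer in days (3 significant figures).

44.1 days

Hydraulic gradient i = (209.45 − 208.01) / 89.9 = 1.44 / 89.9 = 0.01602
K = 1.40e-4 m/s × 86400 s/d = 12.10 m/d
q = Ki = 12.10 × 0.01602 = 0.1938 m/d
v_s = q/n_e = 0.1938/0.05 = 3.875 m/d
t = L / v = 171 / 3.875 = 44.13 d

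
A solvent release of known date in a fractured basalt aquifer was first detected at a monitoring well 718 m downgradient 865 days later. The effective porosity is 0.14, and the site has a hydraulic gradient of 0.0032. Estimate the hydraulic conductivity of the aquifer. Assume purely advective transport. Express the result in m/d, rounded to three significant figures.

36.3 m/d

v = L / t = 718 / 865 = 0.8301 m/d
K = v · n / i = 0.8301 × 0.14 / 0.0032 = 36.3 m/d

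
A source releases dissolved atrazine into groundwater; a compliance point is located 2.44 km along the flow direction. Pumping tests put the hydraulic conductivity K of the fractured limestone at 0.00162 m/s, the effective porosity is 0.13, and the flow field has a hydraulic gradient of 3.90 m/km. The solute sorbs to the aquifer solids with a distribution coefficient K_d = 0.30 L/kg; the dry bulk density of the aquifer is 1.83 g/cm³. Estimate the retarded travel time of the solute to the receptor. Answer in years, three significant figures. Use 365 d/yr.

8.32 years

K = 0.00162 m/s × 86400 s/d = 140.0 m/d
q = Ki = 140.0 × 0.0039 = 0.5459 m/d
Average linear velocity = 0.5459 / 0.13 = 4.199 m/d
Retardation R = 1 + ρ_b·K_d/n = 1 + 1.83×0.30/0.13 = 5.223
Contaminant velocity v_c = v/R = 4.199/5.223 = 0.8039 m/d
L = 2.44 km = 2440 m
t = L/v_c = 2440/0.8039 = 3035 d
   = 3035/365 = 8.32 yr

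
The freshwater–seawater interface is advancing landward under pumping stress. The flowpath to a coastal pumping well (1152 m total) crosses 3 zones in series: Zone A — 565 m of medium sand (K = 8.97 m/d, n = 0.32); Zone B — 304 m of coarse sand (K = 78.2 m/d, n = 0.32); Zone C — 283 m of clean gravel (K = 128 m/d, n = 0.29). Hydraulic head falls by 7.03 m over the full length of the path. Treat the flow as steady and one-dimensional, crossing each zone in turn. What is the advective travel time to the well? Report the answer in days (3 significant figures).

3540 days

Steady 1-D flow in series ⇒ the Darcy flux q is identical in every zone and the zone head losses add (resistances L/K in series).
Σ(L/K) = 565/8.97 + 304/78.2 + 283/128 = 62.99 + 3.887 + 2.211 = 69.09 d
q = ΔH / Σ(L/K) = 7.03 / 69.09 = 0.1018 m/d (same in every zone)
Zone A: v = q/n = 0.1018/0.32 = 0.3180 m/d → t_A = 565/0.3180 = 1777 d
Zone B: v = q/n = 0.1018/0.32 = 0.3180 m/d → t_B = 304/0.3180 = 956.0 d
Zone C: v = q/n = 0.1018/0.29 = 0.3509 m/d → t_C = 283/0.3509 = 806.5 d
Total t = 1777 + 956.0 + 806.5 = 3539 d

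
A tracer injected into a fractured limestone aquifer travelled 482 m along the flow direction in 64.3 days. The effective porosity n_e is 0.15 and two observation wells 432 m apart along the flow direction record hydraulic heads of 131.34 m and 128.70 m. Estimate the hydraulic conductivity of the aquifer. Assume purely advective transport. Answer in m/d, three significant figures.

Hydraulic gradient i = (131.34 − 128.70) / 432 = 2.64 / 432 = 0.006111
v = L / t = 482 / 64.3 = 7.496 m/d
K = v · n / i = 7.496 × 0.15 / 0.006111 = 184 m/d

184 m/d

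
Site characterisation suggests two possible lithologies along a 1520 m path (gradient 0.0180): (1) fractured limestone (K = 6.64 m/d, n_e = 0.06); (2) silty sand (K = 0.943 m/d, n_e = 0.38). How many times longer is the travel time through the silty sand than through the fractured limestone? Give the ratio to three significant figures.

44.6

Unit 1 (fractured limestone): v = 6.64×0.018/0.06 = 1.992 m/d, t = 1520/1.992 = 763.1 d
Unit 2 (silty sand): v = 0.943×0.018/0.38 = 0.04467 m/d, t = 1520/0.04467 = 34030 d
t(silty sand) / t(fractured limestone) = 34030/763.1 = 44.6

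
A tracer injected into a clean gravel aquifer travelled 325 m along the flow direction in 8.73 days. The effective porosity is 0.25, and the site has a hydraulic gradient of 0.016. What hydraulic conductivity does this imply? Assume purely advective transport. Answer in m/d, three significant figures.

582 m/d

v = L / t = 325 / 8.73 = 37.23 m/d
K = v · n / i = 37.23 × 0.25 / 0.016 = 582 m/d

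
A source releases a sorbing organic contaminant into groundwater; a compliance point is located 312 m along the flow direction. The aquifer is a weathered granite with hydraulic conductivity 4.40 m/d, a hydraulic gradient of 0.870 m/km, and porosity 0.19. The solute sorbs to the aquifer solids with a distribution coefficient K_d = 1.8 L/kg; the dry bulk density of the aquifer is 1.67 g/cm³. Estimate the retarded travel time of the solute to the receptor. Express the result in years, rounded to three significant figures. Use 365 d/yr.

q = Ki = 4.40 × 8.7e-4 = 0.003828 m/d
v = Ki/n = 4.40·8.7e-4/0.19 = 0.02015 m/d
Retardation R = 1 + ρ_b·K_d/n = 1 + 1.67×1.8/0.19 = 16.82
Contaminant velocity v_c = v/R = 0.02015/16.82 = 0.001198 m/d
t = L/v_c = 312/0.001198 = 260500 d
   = 260500/365 = 714 yr

714 years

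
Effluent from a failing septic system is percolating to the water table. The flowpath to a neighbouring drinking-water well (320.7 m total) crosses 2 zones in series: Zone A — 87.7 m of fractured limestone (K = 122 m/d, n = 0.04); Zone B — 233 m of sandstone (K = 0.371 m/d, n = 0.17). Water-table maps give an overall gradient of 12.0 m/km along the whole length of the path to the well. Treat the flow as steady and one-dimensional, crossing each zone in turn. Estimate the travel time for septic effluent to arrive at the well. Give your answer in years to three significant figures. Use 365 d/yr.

Steady 1-D flow in series ⇒ the Darcy flux q is identical in every zone and the zone head losses add (resistances L/K in series).
Σ(L/K) = 87.7/122 + 233/0.371 = 0.7189 + 628.0 = 628.8 d
K_eq = L_total / Σ(L/K) = 320.7 / 628.8 = 0.5101 m/d
q = K_eq · i = 0.5101 × 0.012 = 0.006121 m/d (same in every zone)
Zone A: v = q/n = 0.006121/0.04 = 0.1530 m/d → t_A = 87.7/0.1530 = 573.1 d
Zone B: v = q/n = 0.006121/0.17 = 0.03600 m/d → t_B = 233/0.03600 = 6471 d
Total t = 573.1 + 6471 = 7045 d
   = 7045 / 365 = 19.3 yr

19.3 years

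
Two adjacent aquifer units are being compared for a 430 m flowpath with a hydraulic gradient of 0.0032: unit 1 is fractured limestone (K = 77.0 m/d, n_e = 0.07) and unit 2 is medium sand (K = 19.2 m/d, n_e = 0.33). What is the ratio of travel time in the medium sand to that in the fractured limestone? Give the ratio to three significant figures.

18.9

Unit 1 (fractured limestone): v = 77.0×0.0032/0.07 = 3.520 m/d, t = 430/3.520 = 122.2 d
Unit 2 (medium sand): v = 19.2×0.0032/0.33 = 0.1862 m/d, t = 430/0.1862 = 2310 d
t(medium sand) / t(fractured limestone) = 2310/122.2 = 18.9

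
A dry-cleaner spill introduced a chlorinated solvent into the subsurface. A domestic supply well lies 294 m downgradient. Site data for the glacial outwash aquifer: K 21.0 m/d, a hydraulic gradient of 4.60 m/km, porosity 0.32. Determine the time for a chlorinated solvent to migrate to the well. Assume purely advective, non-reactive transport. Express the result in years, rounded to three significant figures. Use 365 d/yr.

2.67 years

Darcy flux q = K·i = 21.0 × 0.0046 = 0.09660 m/d
Average linear velocity = 0.09660 / 0.32 = 0.3019 m/d
t = L / v = 294 / 0.3019 = 973.9 d
   = 973.9 / 365 = 2.67 yr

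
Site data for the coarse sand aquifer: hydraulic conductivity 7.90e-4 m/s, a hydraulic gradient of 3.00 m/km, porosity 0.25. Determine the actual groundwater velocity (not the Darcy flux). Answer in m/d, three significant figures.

K = 7.90e-4 m/s × 86400 s/d = 68.26 m/d
q = Ki = 68.26 × 0.0030 = 0.2048 m/d
Seepage velocity v = q / n = 0.2048 / 0.25 = 0.8191 m/d

0.819 m/d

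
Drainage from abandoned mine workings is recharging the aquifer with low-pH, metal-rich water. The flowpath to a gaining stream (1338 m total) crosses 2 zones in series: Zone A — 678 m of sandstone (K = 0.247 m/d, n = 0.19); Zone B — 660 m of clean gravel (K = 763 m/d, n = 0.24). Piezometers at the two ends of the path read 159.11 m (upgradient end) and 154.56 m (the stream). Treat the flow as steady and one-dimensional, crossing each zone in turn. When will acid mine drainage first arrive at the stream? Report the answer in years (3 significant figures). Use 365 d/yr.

475 years

Total head drop ΔH = 159.11 − 154.56 = 4.55 m
Steady 1-D flow in series ⇒ the Darcy flux q is identical in every zone and the zone head losses add (resistances L/K in series).
Σ(L/K) = 678/0.247 + 660/763 = 2745 + 0.8650 = 2746 d
q = ΔH / Σ(L/K) = 4.55 / 2746 = 0.001657 m/d (same in every zone)
Zone A: v = q/n = 0.001657/0.19 = 0.008721 m/d → t_A = 678/0.008721 = 77740 d
Zone B: v = q/n = 0.001657/0.24 = 0.006904 m/d → t_B = 660/0.006904 = 95590 d
Total t = 77740 + 95590 = 173300 d
   = 173300 / 365 = 475 yr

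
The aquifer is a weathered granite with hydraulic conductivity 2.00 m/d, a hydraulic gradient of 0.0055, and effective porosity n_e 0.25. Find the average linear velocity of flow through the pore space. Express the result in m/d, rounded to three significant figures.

q = Ki = 2.00 × 0.0055 = 0.01100 m/d
Seepage velocity v = q / n = 0.01100 / 0.25 = 0.04400 m/d

0.0440 m/d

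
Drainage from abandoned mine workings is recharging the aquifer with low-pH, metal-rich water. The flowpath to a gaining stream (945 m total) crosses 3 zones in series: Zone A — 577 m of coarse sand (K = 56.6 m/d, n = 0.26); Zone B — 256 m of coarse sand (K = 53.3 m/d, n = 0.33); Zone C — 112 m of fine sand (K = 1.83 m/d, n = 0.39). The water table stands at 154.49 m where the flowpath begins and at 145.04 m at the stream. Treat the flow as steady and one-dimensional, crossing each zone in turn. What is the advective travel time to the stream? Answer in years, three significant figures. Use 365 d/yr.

Total head drop ΔH = 154.49 − 145.04 = 9.45 m
Steady 1-D flow in series ⇒ the Darcy flux q is identical in every zone and the zone head losses add (resistances L/K in series).
Σ(L/K) = 577/56.6 + 256/53.3 + 112/1.83 = 10.19 + 4.803 + 61.20 = 76.20 d
q = ΔH / Σ(L/K) = 9.45 / 76.20 = 0.1240 m/d (same in every zone)
Zone A: v = q/n = 0.1240/0.26 = 0.4770 m/d → t_A = 577/0.4770 = 1210 d
Zone B: v = q/n = 0.1240/0.33 = 0.3758 m/d → t_B = 256/0.3758 = 681.2 d
Zone C: v = q/n = 0.1240/0.39 = 0.3180 m/d → t_C = 112/0.3180 = 352.2 d
Total t = 1210 + 681.2 + 352.2 = 2243 d
   = 2243 / 365 = 6.15 yr

6.15 years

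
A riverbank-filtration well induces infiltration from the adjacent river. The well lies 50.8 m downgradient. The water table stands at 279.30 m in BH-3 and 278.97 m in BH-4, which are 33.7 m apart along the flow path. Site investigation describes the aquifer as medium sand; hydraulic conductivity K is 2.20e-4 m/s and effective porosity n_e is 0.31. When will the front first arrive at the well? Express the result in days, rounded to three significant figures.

Hydraulic gradient i = (279.30 − 278.97) / 33.7 = 0.33 / 33.7 = 0.009792
K = 2.20e-4 m/s × 86400 s/d = 19.01 m/d
Darcy flux q = K·i = 19.01 × 0.009792 = 0.1861 m/d
v_s = q/n_e = 0.1861/0.31 = 0.6004 m/d
t = L / v = 50.8 / 0.6004 = 84.61 d

84.6 days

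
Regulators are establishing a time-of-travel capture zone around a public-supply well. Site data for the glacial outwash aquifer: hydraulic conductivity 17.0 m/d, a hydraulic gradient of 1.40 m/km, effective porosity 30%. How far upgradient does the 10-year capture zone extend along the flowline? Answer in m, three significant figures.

Darcy flux q = K·i = 17.0 × 0.0014 = 0.02380 m/d
v_s = q/n_e = 0.02380/0.30 = 0.07933 m/d
T = 10 yr × 365 = 3650 d
L = v × T = 0.07933 × 3650 = 289.6 m

290 m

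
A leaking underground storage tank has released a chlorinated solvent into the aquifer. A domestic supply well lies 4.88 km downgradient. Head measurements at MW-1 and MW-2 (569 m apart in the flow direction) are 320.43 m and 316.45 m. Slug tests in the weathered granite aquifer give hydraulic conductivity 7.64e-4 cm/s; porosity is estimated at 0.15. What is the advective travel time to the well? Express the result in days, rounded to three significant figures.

159000 days

Hydraulic gradient i = (320.43 − 316.45) / 569 = 3.98 / 569 = 0.006995
K = 7.64e-4 cm/s × 864 = 0.6601 m/d
Darcy flux q = K·i = 0.6601 × 0.006995 = 0.004617 m/d
Seepage velocity v = q / n = 0.004617 / 0.15 = 0.03078 m/d
L = 4.88 km = 4880 m
t = L / v = 4880 / 0.03078 = 158500 d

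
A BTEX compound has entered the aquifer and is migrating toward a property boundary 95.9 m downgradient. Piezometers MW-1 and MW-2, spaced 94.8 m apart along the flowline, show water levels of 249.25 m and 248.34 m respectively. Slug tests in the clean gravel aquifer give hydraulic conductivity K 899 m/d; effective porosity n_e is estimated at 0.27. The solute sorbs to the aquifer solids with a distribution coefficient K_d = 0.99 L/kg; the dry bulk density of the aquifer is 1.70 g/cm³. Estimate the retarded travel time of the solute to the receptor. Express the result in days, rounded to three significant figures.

Hydraulic gradient i = (249.25 − 248.34) / 94.8 = 0.91 / 94.8 = 0.009599
Specific discharge q = 899 × 0.009599 = 8.630 m/d
v = Ki/n = 899·0.009599/0.27 = 31.96 m/d
Retardation R = 1 + ρ_b·K_d/n = 1 + 1.70×0.99/0.27 = 7.233
Contaminant velocity v_c = v/R = 31.96/7.233 = 4.419 m/d
t = L/v_c = 95.9/4.419 = 21.70 d

21.7 days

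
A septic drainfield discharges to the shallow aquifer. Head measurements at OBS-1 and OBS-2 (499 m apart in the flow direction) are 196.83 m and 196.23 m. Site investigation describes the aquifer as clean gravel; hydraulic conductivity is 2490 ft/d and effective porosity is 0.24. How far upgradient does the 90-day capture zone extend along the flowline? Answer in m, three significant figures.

Hydraulic gradient i = (196.83 − 196.23) / 499 = 0.60 / 499 = 0.001202
K = 2490 ft/d × 0.3048 = 759.0 m/d
Specific discharge q = 759.0 × 0.001202 = 0.9126 m/d
Seepage velocity v = q / n = 0.9126 / 0.24 = 3.802 m/d
L = v × T = 3.802 × 90 = 342.2 m

342 m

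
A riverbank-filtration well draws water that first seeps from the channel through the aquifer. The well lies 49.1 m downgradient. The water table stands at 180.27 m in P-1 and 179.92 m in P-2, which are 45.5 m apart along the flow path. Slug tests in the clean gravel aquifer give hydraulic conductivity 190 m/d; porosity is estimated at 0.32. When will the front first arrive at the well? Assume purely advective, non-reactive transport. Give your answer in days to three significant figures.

Hydraulic gradient i = (180.27 − 179.92) / 45.5 = 0.35 / 45.5 = 0.007692
Specific discharge q = 190 × 0.007692 = 1.462 m/d
Seepage velocity v = q / n = 1.462 / 0.32 = 4.567 m/d
t = L / v = 49.1 / 4.567 = 10.75 d

10.8 days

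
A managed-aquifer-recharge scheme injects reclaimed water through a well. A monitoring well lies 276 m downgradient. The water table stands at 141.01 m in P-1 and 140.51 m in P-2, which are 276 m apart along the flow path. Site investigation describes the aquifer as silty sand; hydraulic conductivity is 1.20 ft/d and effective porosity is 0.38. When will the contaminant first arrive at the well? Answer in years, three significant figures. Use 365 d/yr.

Hydraulic gradient i = (141.01 − 140.51) / 276 = 0.50 / 276 = 0.001812
K = 1.20 ft/d × 0.3048 = 0.3658 m/d
q = Ki = 0.3658 × 0.001812 = 6.626e-4 m/d
Average linear velocity = 6.626e-4 / 0.38 = 0.001744 m/d
t = L / v = 276 / 0.001744 = 158300 d
   = 158300 / 365 = 434 yr

434 years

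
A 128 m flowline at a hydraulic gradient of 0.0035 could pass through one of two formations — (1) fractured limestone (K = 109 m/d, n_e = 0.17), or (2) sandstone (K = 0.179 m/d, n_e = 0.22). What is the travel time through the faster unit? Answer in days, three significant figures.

Unit 1 (fractured limestone): v = 109×0.0035/0.17 = 2.244 m/d, t = 128/2.244 = 57.04 d
Unit 2 (sandstone): v = 0.179×0.0035/0.22 = 0.002848 m/d, t = 128/0.002848 = 44950 d
Faster unit: t = 57.0 d

57.0 days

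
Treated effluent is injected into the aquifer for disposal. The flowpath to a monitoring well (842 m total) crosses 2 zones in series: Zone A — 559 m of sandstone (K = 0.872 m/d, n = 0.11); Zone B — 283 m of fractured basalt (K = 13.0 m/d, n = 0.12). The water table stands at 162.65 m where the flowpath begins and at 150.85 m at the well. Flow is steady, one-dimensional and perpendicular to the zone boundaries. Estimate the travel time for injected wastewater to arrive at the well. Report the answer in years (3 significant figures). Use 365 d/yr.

14.7 years

Total head drop ΔH = 162.65 − 150.85 = 11.80 m
Steady 1-D flow in series ⇒ the Darcy flux q is identical in every zone and the zone head losses add (resistances L/K in series).
Σ(L/K) = 559/0.872 + 283/13.0 = 641.1 + 21.77 = 662.8 d
q = ΔH / Σ(L/K) = 11.80 / 662.8 = 0.01780 m/d (same in every zone)
Zone A: v = q/n = 0.01780/0.11 = 0.1618 m/d → t_A = 559/0.1618 = 3454 d
Zone B: v = q/n = 0.01780/0.12 = 0.1484 m/d → t_B = 283/0.1484 = 1908 d
Total t = 3454 + 1908 = 5362 d
   = 5362 / 365 = 14.7 yr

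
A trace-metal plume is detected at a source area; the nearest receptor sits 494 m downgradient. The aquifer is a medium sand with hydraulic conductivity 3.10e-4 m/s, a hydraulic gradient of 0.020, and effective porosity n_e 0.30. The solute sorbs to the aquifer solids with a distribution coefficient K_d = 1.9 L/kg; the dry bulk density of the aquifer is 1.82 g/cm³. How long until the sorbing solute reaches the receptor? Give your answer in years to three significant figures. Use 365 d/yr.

9.49 years

K = 3.10e-4 m/s × 86400 s/d = 26.78 m/d
q = Ki = 26.78 × 0.020 = 0.5357 m/d
v = Ki/n = 26.78·0.020/0.30 = 1.786 m/d
Retardation R = 1 + ρ_b·K_d/n = 1 + 1.82×1.9/0.30 = 12.53
Contaminant velocity v_c = v/R = 1.786/12.53 = 0.1425 m/d
t = L/v_c = 494/0.1425 = 3466 d
   = 3466/365 = 9.49 yr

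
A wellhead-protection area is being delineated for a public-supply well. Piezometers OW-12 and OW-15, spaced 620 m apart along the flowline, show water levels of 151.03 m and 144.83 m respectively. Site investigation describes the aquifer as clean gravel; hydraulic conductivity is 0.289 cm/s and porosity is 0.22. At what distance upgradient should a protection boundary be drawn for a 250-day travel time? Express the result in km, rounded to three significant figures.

2.84 km

Hydraulic gradient i = (151.03 − 144.83) / 620 = 6.20 / 620 = 0.01000
K = 0.289 cm/s × 864 = 249.7 m/d
Darcy flux q = K·i = 249.7 × 0.01000 = 2.497 m/d
Average linear velocity = 2.497 / 0.22 = 11.35 m/d
L = v × T = 11.35 × 250 = 2837 m
   = 2.84 km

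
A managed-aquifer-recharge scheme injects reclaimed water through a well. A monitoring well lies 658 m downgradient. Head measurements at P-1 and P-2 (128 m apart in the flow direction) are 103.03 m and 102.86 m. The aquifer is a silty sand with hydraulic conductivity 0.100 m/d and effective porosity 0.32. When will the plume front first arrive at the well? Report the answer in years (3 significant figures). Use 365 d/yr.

4340 years

Hydraulic gradient i = (103.03 − 102.86) / 128 = 0.17 / 128 = 0.001328
Specific discharge q = 0.100 × 0.001328 = 1.328e-4 m/d
Seepage velocity v = q / n = 1.328e-4 / 0.32 = 4.150e-4 m/d
t = L / v = 658 / 4.150e-4 = 1.585e6 d
   = 1.585e6 / 365 = 4340 yr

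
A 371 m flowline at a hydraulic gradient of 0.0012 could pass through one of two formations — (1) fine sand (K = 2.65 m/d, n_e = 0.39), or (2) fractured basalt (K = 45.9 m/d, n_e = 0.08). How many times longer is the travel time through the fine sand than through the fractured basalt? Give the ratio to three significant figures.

Unit 1 (fine sand): v = 2.65×0.0012/0.39 = 0.008154 m/d, t = 371/0.008154 = 45500 d
Unit 2 (fractured basalt): v = 45.9×0.0012/0.08 = 0.6885 m/d, t = 371/0.6885 = 538.9 d
t(fine sand) / t(fractured basalt) = 45500/538.9 = 84.4

84.4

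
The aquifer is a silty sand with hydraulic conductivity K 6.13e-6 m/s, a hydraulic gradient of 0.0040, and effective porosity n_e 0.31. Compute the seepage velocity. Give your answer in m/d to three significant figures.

K = 6.13e-6 m/s × 86400 s/d = 0.5296 m/d
q = Ki = 0.5296 × 0.0040 = 0.002119 m/d
v_s = q/n_e = 0.002119/0.31 = 0.006834 m/d

0.00683 m/d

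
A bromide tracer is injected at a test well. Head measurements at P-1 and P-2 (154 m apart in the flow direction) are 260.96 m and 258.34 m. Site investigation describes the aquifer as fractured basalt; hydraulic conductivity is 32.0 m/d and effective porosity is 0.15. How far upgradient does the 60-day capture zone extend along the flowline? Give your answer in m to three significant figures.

218 m

Hydraulic gradient i = (260.96 − 258.34) / 154 = 2.62 / 154 = 0.01701
q = Ki = 32.0 × 0.01701 = 0.5444 m/d
Average linear velocity = 0.5444 / 0.15 = 3.629 m/d
L = v × T = 3.629 × 60 = 217.8 m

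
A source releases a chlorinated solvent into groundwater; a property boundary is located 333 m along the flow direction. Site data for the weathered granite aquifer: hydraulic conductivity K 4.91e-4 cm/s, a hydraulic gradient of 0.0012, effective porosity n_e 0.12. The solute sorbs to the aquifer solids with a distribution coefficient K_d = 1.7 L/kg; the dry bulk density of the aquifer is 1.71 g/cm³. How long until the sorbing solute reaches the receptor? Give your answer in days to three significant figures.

1.98e6 days

K = 4.91e-4 cm/s × 864 = 0.4242 m/d
Darcy flux q = K·i = 0.4242 × 0.0012 = 5.091e-4 m/d
v_s = q/n_e = 5.091e-4/0.12 = 0.004242 m/d
Retardation R = 1 + ρ_b·K_d/n = 1 + 1.71×1.7/0.12 = 25.23
Contaminant velocity v_c = v/R = 0.004242/25.23 = 1.682e-4 m/d
t = L/v_c = 333/1.682e-4 = 1.980e6 d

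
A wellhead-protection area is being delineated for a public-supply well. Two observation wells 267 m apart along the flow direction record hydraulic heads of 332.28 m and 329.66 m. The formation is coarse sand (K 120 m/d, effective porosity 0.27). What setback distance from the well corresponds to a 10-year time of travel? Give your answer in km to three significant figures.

15.9 km

Hydraulic gradient i = (332.28 − 329.66) / 267 = 2.62 / 267 = 0.009813
q = Ki = 120 × 0.009813 = 1.178 m/d
v_s = q/n_e = 1.178/0.27 = 4.361 m/d
T = 10 yr × 365 = 3650 d
L = v × T = 4.361 × 3650 = 15920 m
   = 15.9 km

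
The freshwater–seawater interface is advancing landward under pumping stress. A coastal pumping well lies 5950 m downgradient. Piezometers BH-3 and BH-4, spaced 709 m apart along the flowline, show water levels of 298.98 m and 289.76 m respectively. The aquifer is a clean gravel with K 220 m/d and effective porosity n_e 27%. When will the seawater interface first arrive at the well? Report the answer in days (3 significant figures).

Hydraulic gradient i = (298.98 − 289.76) / 709 = 9.22 / 709 = 0.01300
q = Ki = 220 × 0.01300 = 2.861 m/d
Seepage velocity v = q / n = 2.861 / 0.27 = 10.60 m/d
t = L / v = 5950 / 10.60 = 561.5 d

562 days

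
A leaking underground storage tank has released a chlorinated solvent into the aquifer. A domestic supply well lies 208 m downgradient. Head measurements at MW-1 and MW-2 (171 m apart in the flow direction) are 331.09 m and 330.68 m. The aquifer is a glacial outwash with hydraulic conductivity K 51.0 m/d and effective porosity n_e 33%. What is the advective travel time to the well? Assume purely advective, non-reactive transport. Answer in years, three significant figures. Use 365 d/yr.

Hydraulic gradient i = (331.09 − 330.68) / 171 = 0.41 / 171 = 0.002398
Specific discharge q = 51.0 × 0.002398 = 0.1223 m/d
Seepage velocity v = q / n = 0.1223 / 0.33 = 0.3705 m/d
t = L / v = 208 / 0.3705 = 561.3 d
   = 561.3 / 365 = 1.54 yr

1.54 years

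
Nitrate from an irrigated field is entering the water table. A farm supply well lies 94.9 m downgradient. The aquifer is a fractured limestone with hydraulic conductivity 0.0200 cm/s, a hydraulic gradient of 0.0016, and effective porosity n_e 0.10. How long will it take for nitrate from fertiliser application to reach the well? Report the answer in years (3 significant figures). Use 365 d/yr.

0.940 years

K = 0.0200 cm/s × 864 = 17.28 m/d
Darcy flux q = K·i = 17.28 × 0.0016 = 0.02765 m/d
v_s = q/n_e = 0.02765/0.10 = 0.2765 m/d
t = L / v = 94.9 / 0.2765 = 343.2 d
   = 343.2 / 365 = 0.940 yr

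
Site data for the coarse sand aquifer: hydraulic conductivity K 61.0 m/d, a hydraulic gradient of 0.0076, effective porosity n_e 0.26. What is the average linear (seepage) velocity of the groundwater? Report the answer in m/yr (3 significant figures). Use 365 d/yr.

651 m/yr

Specific discharge q = 61.0 × 0.0076 = 0.4636 m/d
v_s = q/n_e = 0.4636/0.26 = 1.783 m/d
   = 1.783 × 365 = 651 m/yr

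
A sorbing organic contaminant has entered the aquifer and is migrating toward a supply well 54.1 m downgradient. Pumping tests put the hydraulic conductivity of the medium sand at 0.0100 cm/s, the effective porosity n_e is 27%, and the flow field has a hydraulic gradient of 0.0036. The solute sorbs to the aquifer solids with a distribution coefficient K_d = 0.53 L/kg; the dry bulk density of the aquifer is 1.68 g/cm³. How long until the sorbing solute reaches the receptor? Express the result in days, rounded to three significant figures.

K = 0.0100 cm/s × 864 = 8.640 m/d
Darcy flux q = K·i = 8.640 × 0.0036 = 0.03110 m/d
Seepage velocity v = q / n = 0.03110 / 0.27 = 0.1152 m/d
Retardation R = 1 + ρ_b·K_d/n = 1 + 1.68×0.53/0.27 = 4.298
Contaminant velocity v_c = v/R = 0.1152/4.298 = 0.02680 m/d
t = L/v_c = 54.1/0.02680 = 2018 d

2020 days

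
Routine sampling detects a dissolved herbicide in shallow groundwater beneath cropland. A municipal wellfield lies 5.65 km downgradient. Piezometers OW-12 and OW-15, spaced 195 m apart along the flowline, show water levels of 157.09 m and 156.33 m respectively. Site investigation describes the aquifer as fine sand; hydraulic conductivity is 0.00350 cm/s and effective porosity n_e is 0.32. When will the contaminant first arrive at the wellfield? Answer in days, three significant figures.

Hydraulic gradient i = (157.09 − 156.33) / 195 = 0.76 / 195 = 0.003897
K = 0.00350 cm/s × 864 = 3.024 m/d
Darcy flux q = K·i = 3.024 × 0.003897 = 0.01179 m/d
v_s = q/n_e = 0.01179/0.32 = 0.03683 m/d
L = 5.65 km = 5650 m
t = L / v = 5650 / 0.03683 = 153400 d

153000 days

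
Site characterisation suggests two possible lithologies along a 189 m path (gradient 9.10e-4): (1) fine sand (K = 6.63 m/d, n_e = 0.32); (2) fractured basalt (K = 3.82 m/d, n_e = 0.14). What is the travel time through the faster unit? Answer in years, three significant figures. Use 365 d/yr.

20.9 years

Unit 1 (fine sand): v = 6.63×9.1e-4/0.32 = 0.01885 m/d, t = 189/0.01885 = 10020 d
Unit 2 (fractured basalt): v = 3.82×9.1e-4/0.14 = 0.02483 m/d, t = 189/0.02483 = 7612 d
Faster: 7612 d / 365 = 20.9 yr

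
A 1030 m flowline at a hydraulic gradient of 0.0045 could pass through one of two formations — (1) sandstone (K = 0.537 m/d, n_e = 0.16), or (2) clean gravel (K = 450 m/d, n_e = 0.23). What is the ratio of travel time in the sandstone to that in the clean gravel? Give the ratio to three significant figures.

Unit 1 (sandstone): v = 0.537×0.0045/0.16 = 0.01510 m/d, t = 1030/0.01510 = 68200 d
Unit 2 (clean gravel): v = 450×0.0045/0.23 = 8.804 m/d, t = 1030/8.804 = 117.0 d
t(sandstone) / t(clean gravel) = 68200/117.0 = 583

583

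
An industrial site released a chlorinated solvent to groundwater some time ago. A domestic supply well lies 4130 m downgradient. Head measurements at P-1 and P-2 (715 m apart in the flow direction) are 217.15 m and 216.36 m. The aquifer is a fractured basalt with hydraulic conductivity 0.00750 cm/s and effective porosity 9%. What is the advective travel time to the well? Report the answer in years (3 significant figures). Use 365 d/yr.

142 years

Hydraulic gradient i = (217.15 − 216.36) / 715 = 0.79 / 715 = 0.001105
K = 0.00750 cm/s × 864 = 6.480 m/d
q = Ki = 6.480 × 0.001105 = 0.007160 m/d
v_s = q/n_e = 0.007160/0.09 = 0.07955 m/d
t = L / v = 4130 / 0.07955 = 51920 d
   = 51920 / 365 = 142 yr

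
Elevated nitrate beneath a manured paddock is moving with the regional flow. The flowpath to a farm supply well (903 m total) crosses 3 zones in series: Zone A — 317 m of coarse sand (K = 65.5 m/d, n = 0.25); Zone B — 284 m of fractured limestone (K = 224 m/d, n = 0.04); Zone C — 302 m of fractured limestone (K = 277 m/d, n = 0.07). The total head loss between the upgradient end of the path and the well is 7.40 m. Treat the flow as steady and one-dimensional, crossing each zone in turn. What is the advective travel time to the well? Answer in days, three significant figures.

109 days

Steady 1-D flow in series ⇒ the Darcy flux q is identical in every zone and the zone head losses add (resistances L/K in series).
Σ(L/K) = 317/65.5 + 284/224 + 302/277 = 4.840 + 1.268 + 1.090 = 7.198 d
q = ΔH / Σ(L/K) = 7.40 / 7.198 = 1.028 m/d (same in every zone)
Zone A: v = q/n = 1.028/0.25 = 4.112 m/d → t_A = 317/4.112 = 77.08 d
Zone B: v = q/n = 1.028/0.04 = 25.70 m/d → t_B = 284/25.70 = 11.05 d
Zone C: v = q/n = 1.028/0.07 = 14.69 m/d → t_C = 302/14.69 = 20.56 d
Total t = 77.08 + 11.05 + 20.56 = 108.7 d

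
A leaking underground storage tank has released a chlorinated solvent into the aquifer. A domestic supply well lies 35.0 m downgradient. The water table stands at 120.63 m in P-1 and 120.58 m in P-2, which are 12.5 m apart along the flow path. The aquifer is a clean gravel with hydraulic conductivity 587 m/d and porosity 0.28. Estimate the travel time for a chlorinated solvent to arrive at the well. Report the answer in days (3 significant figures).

4.17 days

Hydraulic gradient i = (120.63 − 120.58) / 12.5 = 0.05 / 12.5 = 0.004000
Darcy flux q = K·i = 587 × 0.004000 = 2.348 m/d
v = Ki/n = 587·0.004000/0.28 = 8.386 m/d
t = L / v = 35.0 / 8.386 = 4.174 d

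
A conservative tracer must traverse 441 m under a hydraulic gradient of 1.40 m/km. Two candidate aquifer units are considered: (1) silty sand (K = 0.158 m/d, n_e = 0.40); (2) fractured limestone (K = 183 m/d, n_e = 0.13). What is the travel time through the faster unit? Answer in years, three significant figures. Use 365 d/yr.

0.613 years

Unit 1 (silty sand): v = 0.158×0.0014/0.40 = 5.530e-4 m/d, t = 441/5.530e-4 = 797500 d
Unit 2 (fractured limestone): v = 183×0.0014/0.13 = 1.971 m/d, t = 441/1.971 = 223.8 d
Faster: 223.8 d / 365 = 0.613 yr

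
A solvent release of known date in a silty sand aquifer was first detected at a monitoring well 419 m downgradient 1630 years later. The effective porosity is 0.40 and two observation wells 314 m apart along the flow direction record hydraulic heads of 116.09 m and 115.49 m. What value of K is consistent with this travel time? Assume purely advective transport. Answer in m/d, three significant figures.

0.147 m/d

Hydraulic gradient i = (116.09 − 115.49) / 314 = 0.60 / 314 = 0.001911
t = 1630 years = 595000 d
v = L / t = 419 / 595000 = 7.043e-4 m/d
K = v · n / i = 7.043e-4 × 0.40 / 0.001911 = 0.147 m/d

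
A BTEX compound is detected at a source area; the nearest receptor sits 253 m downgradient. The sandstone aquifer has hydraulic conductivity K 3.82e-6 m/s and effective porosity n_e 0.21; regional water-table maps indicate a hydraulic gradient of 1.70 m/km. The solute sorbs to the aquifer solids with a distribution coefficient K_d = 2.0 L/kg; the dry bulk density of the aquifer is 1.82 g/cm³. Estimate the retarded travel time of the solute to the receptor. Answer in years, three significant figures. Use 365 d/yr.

4760 years

K = 3.82e-6 m/s × 86400 s/d = 0.3300 m/d
Darcy flux q = K·i = 0.3300 × 0.0017 = 5.611e-4 m/d
v_s = q/n_e = 5.611e-4/0.21 = 0.002672 m/d
Retardation R = 1 + ρ_b·K_d/n = 1 + 1.82×2.0/0.21 = 18.33
Contaminant velocity v_c = v/R = 0.002672/18.33 = 1.457e-4 m/d
t = L/v_c = 253/1.457e-4 = 1.736e6 d
   = 1.736e6/365 = 4760 yr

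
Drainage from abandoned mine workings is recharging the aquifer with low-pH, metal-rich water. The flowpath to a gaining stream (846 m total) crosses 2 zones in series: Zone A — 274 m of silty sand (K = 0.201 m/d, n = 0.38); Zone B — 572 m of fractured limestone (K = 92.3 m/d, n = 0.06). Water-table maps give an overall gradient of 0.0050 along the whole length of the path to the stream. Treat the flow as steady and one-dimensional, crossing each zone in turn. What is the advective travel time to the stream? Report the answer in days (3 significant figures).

44800 days

For zones in series the flux q is common to all zones; the equivalent conductivity is the harmonic (thickness-weighted) mean, K_eq = L_total / Σ(L_j/K_j).
Σ(L/K) = 274/0.201 + 572/92.3 = 1363 + 6.197 = 1369 d
K_eq = L_total / Σ(L/K) = 846 / 1369 = 0.6178 m/d
q = K_eq · i = 0.6178 × 0.0050 = 0.003089 m/d (same in every zone)
Zone A: v = q/n = 0.003089/0.38 = 0.008129 m/d → t_A = 274/0.008129 = 33710 d
Zone B: v = q/n = 0.003089/0.06 = 0.05148 m/d → t_B = 572/0.05148 = 11110 d
Total t = 33710 + 11110 = 44820 d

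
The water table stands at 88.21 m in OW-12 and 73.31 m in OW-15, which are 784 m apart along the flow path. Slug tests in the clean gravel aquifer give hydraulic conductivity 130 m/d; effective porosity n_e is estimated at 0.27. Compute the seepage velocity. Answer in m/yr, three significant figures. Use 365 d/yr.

Hydraulic gradient i = (88.21 − 73.31) / 784 = 14.90 / 784 = 0.01901
q = Ki = 130 × 0.01901 = 2.471 m/d
Average linear velocity = 2.471 / 0.27 = 9.151 m/d
   = 9.151 × 365 = 3340 m/yr

3340 m/yr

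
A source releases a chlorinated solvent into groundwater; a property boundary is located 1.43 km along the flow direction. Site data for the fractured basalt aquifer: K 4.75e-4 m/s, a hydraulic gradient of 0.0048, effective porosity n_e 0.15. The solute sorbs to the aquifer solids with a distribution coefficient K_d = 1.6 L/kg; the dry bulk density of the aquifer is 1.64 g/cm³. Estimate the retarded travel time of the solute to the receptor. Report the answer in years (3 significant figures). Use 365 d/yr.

55.2 years

K = 4.75e-4 m/s × 86400 s/d = 41.04 m/d
q = Ki = 41.04 × 0.0048 = 0.1970 m/d
v = Ki/n = 41.04·0.0048/0.15 = 1.313 m/d
Retardation R = 1 + ρ_b·K_d/n = 1 + 1.64×1.6/0.15 = 18.49
Contaminant velocity v_c = v/R = 1.313/18.49 = 0.07101 m/d
L = 1.43 km = 1430 m
t = L/v_c = 1430/0.07101 = 20140 d
   = 20140/365 = 55.2 yr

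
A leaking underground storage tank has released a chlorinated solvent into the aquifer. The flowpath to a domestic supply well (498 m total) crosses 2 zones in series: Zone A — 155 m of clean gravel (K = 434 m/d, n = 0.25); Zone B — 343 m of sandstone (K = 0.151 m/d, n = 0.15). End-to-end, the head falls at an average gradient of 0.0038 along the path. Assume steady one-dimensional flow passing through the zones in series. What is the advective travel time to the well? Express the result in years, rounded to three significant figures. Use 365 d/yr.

For zones in series the flux q is common to all zones; the equivalent conductivity is the harmonic (thickness-weighted) mean, K_eq = L_total / Σ(L_j/K_j).
Σ(L/K) = 155/434 + 343/0.151 = 0.3571 + 2272 = 2272 d
K_eq = L_total / Σ(L/K) = 498 / 2272 = 0.2192 m/d
q = K_eq · i = 0.2192 × 0.0038 = 8.330e-4 m/d (same in every zone)
Zone A: v = q/n = 8.330e-4/0.25 = 0.003332 m/d → t_A = 155/0.003332 = 46520 d
Zone B: v = q/n = 8.330e-4/0.15 = 0.005553 m/d → t_B = 343/0.005553 = 61770 d
Total t = 46520 + 61770 = 108300 d
   = 108300 / 365 = 297 yr

297 years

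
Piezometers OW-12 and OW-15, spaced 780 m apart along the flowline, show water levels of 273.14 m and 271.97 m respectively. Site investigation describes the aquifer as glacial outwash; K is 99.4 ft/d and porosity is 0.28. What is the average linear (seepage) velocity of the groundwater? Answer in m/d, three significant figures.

0.162 m/d

Hydraulic gradient i = (273.14 − 271.97) / 780 = 1.17 / 780 = 0.001500
K = 99.4 ft/d × 0.3048 = 30.30 m/d
Darcy flux q = K·i = 30.30 × 0.001500 = 0.04545 m/d
v = Ki/n = 30.30·0.001500/0.28 = 0.1623 m/d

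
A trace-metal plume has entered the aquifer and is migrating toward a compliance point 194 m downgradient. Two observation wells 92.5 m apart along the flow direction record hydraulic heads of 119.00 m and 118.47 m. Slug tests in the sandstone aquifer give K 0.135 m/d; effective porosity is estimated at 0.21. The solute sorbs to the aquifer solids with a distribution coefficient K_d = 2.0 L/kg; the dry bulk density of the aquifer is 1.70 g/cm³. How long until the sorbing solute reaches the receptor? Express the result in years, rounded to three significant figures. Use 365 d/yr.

2480 years

Hydraulic gradient i = (119.00 − 118.47) / 92.5 = 0.53 / 92.5 = 0.005730
Darcy flux q = K·i = 0.135 × 0.005730 = 7.735e-4 m/d
Average linear velocity = 7.735e-4 / 0.21 = 0.003683 m/d
Retardation R = 1 + ρ_b·K_d/n = 1 + 1.70×2.0/0.21 = 17.19
Contaminant velocity v_c = v/R = 0.003683/17.19 = 2.143e-4 m/d
t = L/v_c = 194/2.143e-4 = 905400 d
   = 905400/365 = 2480 yr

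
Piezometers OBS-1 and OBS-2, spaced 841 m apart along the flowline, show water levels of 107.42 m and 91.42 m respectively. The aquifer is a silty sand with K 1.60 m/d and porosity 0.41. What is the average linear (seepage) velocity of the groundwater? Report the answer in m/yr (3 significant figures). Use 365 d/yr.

27.1 m/yr

Hydraulic gradient i = (107.42 − 91.42) / 841 = 16.00 / 841 = 0.01902
q = Ki = 1.60 × 0.01902 = 0.03044 m/d
v_s = q/n_e = 0.03044/0.41 = 0.07424 m/d
   = 0.07424 × 365 = 27.1 m/yr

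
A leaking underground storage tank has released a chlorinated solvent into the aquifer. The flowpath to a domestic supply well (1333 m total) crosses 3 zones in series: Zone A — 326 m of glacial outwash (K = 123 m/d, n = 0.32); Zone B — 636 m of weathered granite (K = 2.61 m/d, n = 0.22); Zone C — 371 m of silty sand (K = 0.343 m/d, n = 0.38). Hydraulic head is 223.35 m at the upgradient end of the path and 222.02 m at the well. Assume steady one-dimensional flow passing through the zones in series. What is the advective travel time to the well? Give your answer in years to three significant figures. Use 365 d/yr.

1050 years

Total head drop ΔH = 223.35 − 222.02 = 1.33 m
Continuity: the same q passes through each zone, so ΔH = q·Σ(L_j/K_j) — the zones act as resistances in series.
Σ(L/K) = 326/123 + 636/2.61 + 371/0.343 = 2.650 + 243.7 + 1082 = 1328 d
q = ΔH / Σ(L/K) = 1.33 / 1328 = 0.001002 m/d (same in every zone)
Zone A: v = q/n = 0.001002/0.32 = 0.003130 m/d → t_A = 326/0.003130 = 104200 d
Zone B: v = q/n = 0.001002/0.22 = 0.004552 m/d → t_B = 636/0.004552 = 139700 d
Zone C: v = q/n = 0.001002/0.38 = 0.002636 m/d → t_C = 371/0.002636 = 140800 d
Total t = 104200 + 139700 + 140800 = 384600 d
   = 384600 / 365 = 1050 yr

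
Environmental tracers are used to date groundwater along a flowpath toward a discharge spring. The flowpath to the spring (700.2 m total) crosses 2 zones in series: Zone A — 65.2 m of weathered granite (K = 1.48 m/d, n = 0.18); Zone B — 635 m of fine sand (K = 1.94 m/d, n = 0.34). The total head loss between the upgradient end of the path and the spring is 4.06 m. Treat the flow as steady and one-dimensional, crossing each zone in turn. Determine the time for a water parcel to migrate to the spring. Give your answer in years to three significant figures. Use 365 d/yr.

57.0 years

Continuity: the same q passes through each zone, so ΔH = q·Σ(L_j/K_j) — the zones act as resistances in series.
Σ(L/K) = 65.2/1.48 + 635/1.94 = 44.05 + 327.3 = 371.4 d
q = ΔH / Σ(L/K) = 4.06 / 371.4 = 0.01093 m/d (same in every zone)
Zone A: v = q/n = 0.01093/0.18 = 0.06074 m/d → t_A = 65.2/0.06074 = 1074 d
Zone B: v = q/n = 0.01093/0.34 = 0.03215 m/d → t_B = 635/0.03215 = 19750 d
Total t = 1074 + 19750 = 20820 d
   = 20820 / 365 = 57.0 yr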